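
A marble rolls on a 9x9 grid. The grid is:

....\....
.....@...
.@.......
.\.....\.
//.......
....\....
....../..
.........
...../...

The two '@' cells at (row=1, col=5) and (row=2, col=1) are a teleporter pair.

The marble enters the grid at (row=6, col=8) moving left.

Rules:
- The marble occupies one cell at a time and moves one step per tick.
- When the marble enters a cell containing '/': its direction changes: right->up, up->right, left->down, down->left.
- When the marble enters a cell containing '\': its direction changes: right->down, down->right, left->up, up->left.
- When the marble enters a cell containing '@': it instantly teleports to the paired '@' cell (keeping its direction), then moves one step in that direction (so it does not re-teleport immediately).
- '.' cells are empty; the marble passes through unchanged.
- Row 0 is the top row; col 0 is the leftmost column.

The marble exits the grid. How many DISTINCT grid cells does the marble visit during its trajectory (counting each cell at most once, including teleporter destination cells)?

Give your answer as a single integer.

Step 1: enter (6,8), '.' pass, move left to (6,7)
Step 2: enter (6,7), '.' pass, move left to (6,6)
Step 3: enter (6,6), '/' deflects left->down, move down to (7,6)
Step 4: enter (7,6), '.' pass, move down to (8,6)
Step 5: enter (8,6), '.' pass, move down to (9,6)
Step 6: at (9,6) — EXIT via bottom edge, pos 6
Distinct cells visited: 5 (path length 5)

Answer: 5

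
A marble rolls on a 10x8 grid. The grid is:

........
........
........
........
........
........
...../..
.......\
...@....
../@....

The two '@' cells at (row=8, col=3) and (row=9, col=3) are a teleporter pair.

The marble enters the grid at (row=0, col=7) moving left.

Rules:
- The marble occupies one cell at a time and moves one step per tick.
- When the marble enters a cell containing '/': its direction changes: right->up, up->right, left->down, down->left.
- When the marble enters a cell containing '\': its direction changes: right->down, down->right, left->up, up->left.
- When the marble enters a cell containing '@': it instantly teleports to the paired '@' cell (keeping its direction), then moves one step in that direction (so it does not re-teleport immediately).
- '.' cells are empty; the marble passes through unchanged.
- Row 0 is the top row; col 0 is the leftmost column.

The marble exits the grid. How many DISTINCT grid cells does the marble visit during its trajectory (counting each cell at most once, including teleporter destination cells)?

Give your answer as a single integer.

Answer: 8

Derivation:
Step 1: enter (0,7), '.' pass, move left to (0,6)
Step 2: enter (0,6), '.' pass, move left to (0,5)
Step 3: enter (0,5), '.' pass, move left to (0,4)
Step 4: enter (0,4), '.' pass, move left to (0,3)
Step 5: enter (0,3), '.' pass, move left to (0,2)
Step 6: enter (0,2), '.' pass, move left to (0,1)
Step 7: enter (0,1), '.' pass, move left to (0,0)
Step 8: enter (0,0), '.' pass, move left to (0,-1)
Step 9: at (0,-1) — EXIT via left edge, pos 0
Distinct cells visited: 8 (path length 8)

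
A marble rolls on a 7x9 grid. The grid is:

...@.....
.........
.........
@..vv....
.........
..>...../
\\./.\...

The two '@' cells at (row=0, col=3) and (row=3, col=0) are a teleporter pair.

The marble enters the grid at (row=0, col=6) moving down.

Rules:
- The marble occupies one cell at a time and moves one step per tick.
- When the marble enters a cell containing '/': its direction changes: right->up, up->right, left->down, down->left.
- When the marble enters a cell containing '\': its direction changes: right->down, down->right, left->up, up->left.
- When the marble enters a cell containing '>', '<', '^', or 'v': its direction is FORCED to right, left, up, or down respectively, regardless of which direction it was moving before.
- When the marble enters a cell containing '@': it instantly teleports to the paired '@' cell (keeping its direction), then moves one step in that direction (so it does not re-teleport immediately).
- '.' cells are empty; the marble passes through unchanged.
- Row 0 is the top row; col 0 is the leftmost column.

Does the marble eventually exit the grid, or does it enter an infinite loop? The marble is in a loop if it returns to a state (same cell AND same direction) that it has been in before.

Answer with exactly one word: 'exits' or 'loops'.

Step 1: enter (0,6), '.' pass, move down to (1,6)
Step 2: enter (1,6), '.' pass, move down to (2,6)
Step 3: enter (2,6), '.' pass, move down to (3,6)
Step 4: enter (3,6), '.' pass, move down to (4,6)
Step 5: enter (4,6), '.' pass, move down to (5,6)
Step 6: enter (5,6), '.' pass, move down to (6,6)
Step 7: enter (6,6), '.' pass, move down to (7,6)
Step 8: at (7,6) — EXIT via bottom edge, pos 6

Answer: exits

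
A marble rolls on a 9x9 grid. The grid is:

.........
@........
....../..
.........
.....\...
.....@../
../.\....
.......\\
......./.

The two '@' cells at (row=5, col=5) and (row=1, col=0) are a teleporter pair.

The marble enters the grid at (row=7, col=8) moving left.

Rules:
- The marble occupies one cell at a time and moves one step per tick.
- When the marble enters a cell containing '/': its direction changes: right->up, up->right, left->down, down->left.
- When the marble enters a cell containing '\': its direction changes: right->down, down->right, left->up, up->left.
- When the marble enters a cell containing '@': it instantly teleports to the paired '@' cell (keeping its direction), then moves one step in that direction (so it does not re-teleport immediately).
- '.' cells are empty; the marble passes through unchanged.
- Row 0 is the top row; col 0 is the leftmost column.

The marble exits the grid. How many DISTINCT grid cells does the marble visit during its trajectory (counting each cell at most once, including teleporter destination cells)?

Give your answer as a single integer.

Step 1: enter (7,8), '\' deflects left->up, move up to (6,8)
Step 2: enter (6,8), '.' pass, move up to (5,8)
Step 3: enter (5,8), '/' deflects up->right, move right to (5,9)
Step 4: at (5,9) — EXIT via right edge, pos 5
Distinct cells visited: 3 (path length 3)

Answer: 3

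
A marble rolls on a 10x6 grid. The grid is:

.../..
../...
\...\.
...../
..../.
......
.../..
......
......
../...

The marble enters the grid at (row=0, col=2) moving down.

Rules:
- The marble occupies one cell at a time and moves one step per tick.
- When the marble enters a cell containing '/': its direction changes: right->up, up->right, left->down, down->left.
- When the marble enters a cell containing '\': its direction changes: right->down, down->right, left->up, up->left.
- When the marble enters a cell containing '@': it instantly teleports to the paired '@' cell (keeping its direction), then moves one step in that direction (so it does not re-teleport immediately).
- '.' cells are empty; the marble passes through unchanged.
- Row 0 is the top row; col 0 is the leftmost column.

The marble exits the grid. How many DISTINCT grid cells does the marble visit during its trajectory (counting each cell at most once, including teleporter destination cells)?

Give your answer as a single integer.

Answer: 4

Derivation:
Step 1: enter (0,2), '.' pass, move down to (1,2)
Step 2: enter (1,2), '/' deflects down->left, move left to (1,1)
Step 3: enter (1,1), '.' pass, move left to (1,0)
Step 4: enter (1,0), '.' pass, move left to (1,-1)
Step 5: at (1,-1) — EXIT via left edge, pos 1
Distinct cells visited: 4 (path length 4)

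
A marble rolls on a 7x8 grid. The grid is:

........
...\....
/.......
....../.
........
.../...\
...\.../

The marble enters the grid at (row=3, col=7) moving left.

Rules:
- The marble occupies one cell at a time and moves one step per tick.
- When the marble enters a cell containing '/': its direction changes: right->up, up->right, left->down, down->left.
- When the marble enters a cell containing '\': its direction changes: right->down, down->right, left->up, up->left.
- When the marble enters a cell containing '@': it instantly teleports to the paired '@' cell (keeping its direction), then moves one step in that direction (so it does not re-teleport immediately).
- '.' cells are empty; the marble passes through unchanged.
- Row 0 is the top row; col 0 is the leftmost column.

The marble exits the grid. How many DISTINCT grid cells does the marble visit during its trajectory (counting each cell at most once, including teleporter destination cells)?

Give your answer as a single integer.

Answer: 5

Derivation:
Step 1: enter (3,7), '.' pass, move left to (3,6)
Step 2: enter (3,6), '/' deflects left->down, move down to (4,6)
Step 3: enter (4,6), '.' pass, move down to (5,6)
Step 4: enter (5,6), '.' pass, move down to (6,6)
Step 5: enter (6,6), '.' pass, move down to (7,6)
Step 6: at (7,6) — EXIT via bottom edge, pos 6
Distinct cells visited: 5 (path length 5)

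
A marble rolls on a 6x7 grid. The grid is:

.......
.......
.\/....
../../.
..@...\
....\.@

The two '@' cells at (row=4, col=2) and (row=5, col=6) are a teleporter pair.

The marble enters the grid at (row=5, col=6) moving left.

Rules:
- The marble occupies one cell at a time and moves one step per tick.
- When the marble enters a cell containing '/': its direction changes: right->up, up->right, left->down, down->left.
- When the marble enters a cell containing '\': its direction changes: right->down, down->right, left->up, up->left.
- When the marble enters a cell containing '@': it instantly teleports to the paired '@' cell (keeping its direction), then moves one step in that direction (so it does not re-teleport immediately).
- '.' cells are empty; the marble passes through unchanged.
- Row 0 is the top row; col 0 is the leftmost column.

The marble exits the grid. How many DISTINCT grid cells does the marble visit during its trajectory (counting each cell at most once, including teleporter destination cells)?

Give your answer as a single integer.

Answer: 4

Derivation:
Step 1: enter (5,6), '@' teleport (5,6)->(4,2), also enter (4,2), move left to (4,1)
Step 2: enter (4,1), '.' pass, move left to (4,0)
Step 3: enter (4,0), '.' pass, move left to (4,-1)
Step 4: at (4,-1) — EXIT via left edge, pos 4
Distinct cells visited: 4 (path length 4)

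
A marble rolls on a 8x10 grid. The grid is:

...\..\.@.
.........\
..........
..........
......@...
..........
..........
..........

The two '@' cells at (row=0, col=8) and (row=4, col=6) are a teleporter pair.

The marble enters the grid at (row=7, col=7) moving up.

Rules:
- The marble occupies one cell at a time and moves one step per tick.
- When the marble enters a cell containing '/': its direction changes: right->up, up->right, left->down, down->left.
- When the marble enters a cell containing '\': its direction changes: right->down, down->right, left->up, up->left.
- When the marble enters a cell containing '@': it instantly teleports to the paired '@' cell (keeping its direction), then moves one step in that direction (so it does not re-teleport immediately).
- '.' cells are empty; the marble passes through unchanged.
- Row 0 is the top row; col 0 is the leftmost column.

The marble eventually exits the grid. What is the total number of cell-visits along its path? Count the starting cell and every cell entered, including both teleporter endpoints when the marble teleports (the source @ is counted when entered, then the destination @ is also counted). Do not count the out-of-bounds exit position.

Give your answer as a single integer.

Answer: 8

Derivation:
Step 1: enter (7,7), '.' pass, move up to (6,7)
Step 2: enter (6,7), '.' pass, move up to (5,7)
Step 3: enter (5,7), '.' pass, move up to (4,7)
Step 4: enter (4,7), '.' pass, move up to (3,7)
Step 5: enter (3,7), '.' pass, move up to (2,7)
Step 6: enter (2,7), '.' pass, move up to (1,7)
Step 7: enter (1,7), '.' pass, move up to (0,7)
Step 8: enter (0,7), '.' pass, move up to (-1,7)
Step 9: at (-1,7) — EXIT via top edge, pos 7
Path length (cell visits): 8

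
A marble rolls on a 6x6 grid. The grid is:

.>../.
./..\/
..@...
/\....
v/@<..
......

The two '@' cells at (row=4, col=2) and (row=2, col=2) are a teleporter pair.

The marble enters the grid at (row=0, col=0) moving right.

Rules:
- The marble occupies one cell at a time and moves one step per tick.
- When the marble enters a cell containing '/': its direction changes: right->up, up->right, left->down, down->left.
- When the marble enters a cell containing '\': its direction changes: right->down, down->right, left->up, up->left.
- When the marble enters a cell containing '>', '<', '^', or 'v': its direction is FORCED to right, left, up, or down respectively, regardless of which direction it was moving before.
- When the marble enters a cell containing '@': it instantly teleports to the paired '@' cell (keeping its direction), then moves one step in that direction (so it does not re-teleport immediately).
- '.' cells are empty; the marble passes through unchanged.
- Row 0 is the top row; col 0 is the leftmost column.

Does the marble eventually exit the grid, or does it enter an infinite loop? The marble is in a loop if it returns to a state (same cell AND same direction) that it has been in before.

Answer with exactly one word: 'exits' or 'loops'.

Step 1: enter (0,0), '.' pass, move right to (0,1)
Step 2: enter (0,1), '>' forces right->right, move right to (0,2)
Step 3: enter (0,2), '.' pass, move right to (0,3)
Step 4: enter (0,3), '.' pass, move right to (0,4)
Step 5: enter (0,4), '/' deflects right->up, move up to (-1,4)
Step 6: at (-1,4) — EXIT via top edge, pos 4

Answer: exits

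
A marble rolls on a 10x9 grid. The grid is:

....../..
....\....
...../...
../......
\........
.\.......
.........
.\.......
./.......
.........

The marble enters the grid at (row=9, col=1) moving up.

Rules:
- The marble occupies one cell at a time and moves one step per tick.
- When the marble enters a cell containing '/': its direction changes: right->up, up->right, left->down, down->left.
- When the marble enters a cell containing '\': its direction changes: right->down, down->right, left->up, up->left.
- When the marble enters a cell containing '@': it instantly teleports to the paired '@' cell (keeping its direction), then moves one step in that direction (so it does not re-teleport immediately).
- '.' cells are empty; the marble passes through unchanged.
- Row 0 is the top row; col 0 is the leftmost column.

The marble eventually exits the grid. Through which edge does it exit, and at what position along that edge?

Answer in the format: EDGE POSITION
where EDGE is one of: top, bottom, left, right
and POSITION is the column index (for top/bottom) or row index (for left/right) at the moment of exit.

Step 1: enter (9,1), '.' pass, move up to (8,1)
Step 2: enter (8,1), '/' deflects up->right, move right to (8,2)
Step 3: enter (8,2), '.' pass, move right to (8,3)
Step 4: enter (8,3), '.' pass, move right to (8,4)
Step 5: enter (8,4), '.' pass, move right to (8,5)
Step 6: enter (8,5), '.' pass, move right to (8,6)
Step 7: enter (8,6), '.' pass, move right to (8,7)
Step 8: enter (8,7), '.' pass, move right to (8,8)
Step 9: enter (8,8), '.' pass, move right to (8,9)
Step 10: at (8,9) — EXIT via right edge, pos 8

Answer: right 8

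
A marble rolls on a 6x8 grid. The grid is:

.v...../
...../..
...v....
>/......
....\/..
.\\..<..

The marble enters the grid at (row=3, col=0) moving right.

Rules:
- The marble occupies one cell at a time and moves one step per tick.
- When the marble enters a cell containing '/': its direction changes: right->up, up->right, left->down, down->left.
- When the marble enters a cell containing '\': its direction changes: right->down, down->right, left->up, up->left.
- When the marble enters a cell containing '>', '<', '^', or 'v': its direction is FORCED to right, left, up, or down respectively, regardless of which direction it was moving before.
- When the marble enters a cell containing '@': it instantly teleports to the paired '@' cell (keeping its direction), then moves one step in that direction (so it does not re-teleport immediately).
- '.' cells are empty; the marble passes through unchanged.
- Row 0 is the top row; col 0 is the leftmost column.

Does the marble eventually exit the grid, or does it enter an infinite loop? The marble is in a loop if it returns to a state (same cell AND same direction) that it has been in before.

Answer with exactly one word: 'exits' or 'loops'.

Answer: loops

Derivation:
Step 1: enter (3,0), '>' forces right->right, move right to (3,1)
Step 2: enter (3,1), '/' deflects right->up, move up to (2,1)
Step 3: enter (2,1), '.' pass, move up to (1,1)
Step 4: enter (1,1), '.' pass, move up to (0,1)
Step 5: enter (0,1), 'v' forces up->down, move down to (1,1)
Step 6: enter (1,1), '.' pass, move down to (2,1)
Step 7: enter (2,1), '.' pass, move down to (3,1)
Step 8: enter (3,1), '/' deflects down->left, move left to (3,0)
Step 9: enter (3,0), '>' forces left->right, move right to (3,1)
Step 10: at (3,1) dir=right — LOOP DETECTED (seen before)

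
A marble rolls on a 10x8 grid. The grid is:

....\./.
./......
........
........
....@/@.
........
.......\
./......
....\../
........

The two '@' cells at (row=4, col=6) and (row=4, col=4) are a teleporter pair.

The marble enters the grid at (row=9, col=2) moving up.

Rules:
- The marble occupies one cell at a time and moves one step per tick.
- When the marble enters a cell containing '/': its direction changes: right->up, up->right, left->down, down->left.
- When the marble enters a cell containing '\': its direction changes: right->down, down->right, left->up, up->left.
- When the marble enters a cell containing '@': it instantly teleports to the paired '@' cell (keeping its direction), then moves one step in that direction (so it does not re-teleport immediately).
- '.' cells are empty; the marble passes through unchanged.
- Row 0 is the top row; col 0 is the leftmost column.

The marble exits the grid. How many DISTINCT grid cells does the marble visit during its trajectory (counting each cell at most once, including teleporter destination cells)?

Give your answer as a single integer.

Answer: 10

Derivation:
Step 1: enter (9,2), '.' pass, move up to (8,2)
Step 2: enter (8,2), '.' pass, move up to (7,2)
Step 3: enter (7,2), '.' pass, move up to (6,2)
Step 4: enter (6,2), '.' pass, move up to (5,2)
Step 5: enter (5,2), '.' pass, move up to (4,2)
Step 6: enter (4,2), '.' pass, move up to (3,2)
Step 7: enter (3,2), '.' pass, move up to (2,2)
Step 8: enter (2,2), '.' pass, move up to (1,2)
Step 9: enter (1,2), '.' pass, move up to (0,2)
Step 10: enter (0,2), '.' pass, move up to (-1,2)
Step 11: at (-1,2) — EXIT via top edge, pos 2
Distinct cells visited: 10 (path length 10)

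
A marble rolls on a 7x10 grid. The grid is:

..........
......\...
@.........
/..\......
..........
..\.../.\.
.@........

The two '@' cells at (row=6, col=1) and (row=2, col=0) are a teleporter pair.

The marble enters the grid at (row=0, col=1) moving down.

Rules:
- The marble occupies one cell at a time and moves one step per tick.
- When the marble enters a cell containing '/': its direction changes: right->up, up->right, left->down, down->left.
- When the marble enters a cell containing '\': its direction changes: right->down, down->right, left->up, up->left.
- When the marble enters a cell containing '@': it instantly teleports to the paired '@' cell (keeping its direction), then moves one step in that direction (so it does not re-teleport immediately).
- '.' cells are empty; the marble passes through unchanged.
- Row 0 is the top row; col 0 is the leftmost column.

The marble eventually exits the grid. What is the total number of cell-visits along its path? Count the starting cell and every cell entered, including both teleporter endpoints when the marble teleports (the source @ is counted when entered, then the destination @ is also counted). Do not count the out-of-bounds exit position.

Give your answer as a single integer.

Step 1: enter (0,1), '.' pass, move down to (1,1)
Step 2: enter (1,1), '.' pass, move down to (2,1)
Step 3: enter (2,1), '.' pass, move down to (3,1)
Step 4: enter (3,1), '.' pass, move down to (4,1)
Step 5: enter (4,1), '.' pass, move down to (5,1)
Step 6: enter (5,1), '.' pass, move down to (6,1)
Step 7: enter (6,1), '@' teleport (6,1)->(2,0), also enter (2,0), move down to (3,0)
Step 8: enter (3,0), '/' deflects down->left, move left to (3,-1)
Step 9: at (3,-1) — EXIT via left edge, pos 3
Path length (cell visits): 9

Answer: 9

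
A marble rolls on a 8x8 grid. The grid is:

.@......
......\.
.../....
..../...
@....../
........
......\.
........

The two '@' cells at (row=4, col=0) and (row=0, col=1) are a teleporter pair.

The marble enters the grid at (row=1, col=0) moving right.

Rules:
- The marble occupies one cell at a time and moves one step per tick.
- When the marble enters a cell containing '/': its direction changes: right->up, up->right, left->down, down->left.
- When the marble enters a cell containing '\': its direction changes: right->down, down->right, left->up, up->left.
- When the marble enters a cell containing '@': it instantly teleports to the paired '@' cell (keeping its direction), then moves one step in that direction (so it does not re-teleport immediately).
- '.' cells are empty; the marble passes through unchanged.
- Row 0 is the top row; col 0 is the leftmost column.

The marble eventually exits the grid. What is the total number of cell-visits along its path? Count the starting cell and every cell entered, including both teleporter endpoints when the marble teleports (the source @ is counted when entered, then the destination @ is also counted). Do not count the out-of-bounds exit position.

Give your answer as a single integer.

Answer: 13

Derivation:
Step 1: enter (1,0), '.' pass, move right to (1,1)
Step 2: enter (1,1), '.' pass, move right to (1,2)
Step 3: enter (1,2), '.' pass, move right to (1,3)
Step 4: enter (1,3), '.' pass, move right to (1,4)
Step 5: enter (1,4), '.' pass, move right to (1,5)
Step 6: enter (1,5), '.' pass, move right to (1,6)
Step 7: enter (1,6), '\' deflects right->down, move down to (2,6)
Step 8: enter (2,6), '.' pass, move down to (3,6)
Step 9: enter (3,6), '.' pass, move down to (4,6)
Step 10: enter (4,6), '.' pass, move down to (5,6)
Step 11: enter (5,6), '.' pass, move down to (6,6)
Step 12: enter (6,6), '\' deflects down->right, move right to (6,7)
Step 13: enter (6,7), '.' pass, move right to (6,8)
Step 14: at (6,8) — EXIT via right edge, pos 6
Path length (cell visits): 13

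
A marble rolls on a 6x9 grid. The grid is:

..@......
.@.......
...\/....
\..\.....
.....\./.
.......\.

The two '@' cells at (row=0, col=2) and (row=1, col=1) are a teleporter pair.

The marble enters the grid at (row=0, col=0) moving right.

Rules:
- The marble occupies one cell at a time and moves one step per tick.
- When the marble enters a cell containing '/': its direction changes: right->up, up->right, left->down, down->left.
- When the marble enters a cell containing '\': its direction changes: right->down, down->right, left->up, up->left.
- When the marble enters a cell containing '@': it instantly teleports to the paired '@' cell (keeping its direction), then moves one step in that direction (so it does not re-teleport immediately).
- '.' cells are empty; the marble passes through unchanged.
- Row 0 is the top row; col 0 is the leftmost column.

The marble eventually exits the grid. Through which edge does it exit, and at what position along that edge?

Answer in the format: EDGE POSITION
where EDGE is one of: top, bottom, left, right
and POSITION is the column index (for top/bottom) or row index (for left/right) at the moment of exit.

Answer: right 1

Derivation:
Step 1: enter (0,0), '.' pass, move right to (0,1)
Step 2: enter (0,1), '.' pass, move right to (0,2)
Step 3: enter (0,2), '@' teleport (0,2)->(1,1), also enter (1,1), move right to (1,2)
Step 4: enter (1,2), '.' pass, move right to (1,3)
Step 5: enter (1,3), '.' pass, move right to (1,4)
Step 6: enter (1,4), '.' pass, move right to (1,5)
Step 7: enter (1,5), '.' pass, move right to (1,6)
Step 8: enter (1,6), '.' pass, move right to (1,7)
Step 9: enter (1,7), '.' pass, move right to (1,8)
Step 10: enter (1,8), '.' pass, move right to (1,9)
Step 11: at (1,9) — EXIT via right edge, pos 1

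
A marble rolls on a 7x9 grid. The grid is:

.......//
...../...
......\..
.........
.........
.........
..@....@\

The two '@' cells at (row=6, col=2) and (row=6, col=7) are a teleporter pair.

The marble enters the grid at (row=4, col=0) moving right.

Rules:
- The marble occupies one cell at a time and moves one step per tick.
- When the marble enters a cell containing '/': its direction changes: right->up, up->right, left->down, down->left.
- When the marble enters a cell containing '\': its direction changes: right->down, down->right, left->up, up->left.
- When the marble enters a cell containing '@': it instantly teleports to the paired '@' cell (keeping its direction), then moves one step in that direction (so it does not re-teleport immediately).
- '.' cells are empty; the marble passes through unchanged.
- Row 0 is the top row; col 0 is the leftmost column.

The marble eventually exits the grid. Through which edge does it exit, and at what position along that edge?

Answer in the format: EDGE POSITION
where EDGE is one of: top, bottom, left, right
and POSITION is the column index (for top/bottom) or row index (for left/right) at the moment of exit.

Answer: right 4

Derivation:
Step 1: enter (4,0), '.' pass, move right to (4,1)
Step 2: enter (4,1), '.' pass, move right to (4,2)
Step 3: enter (4,2), '.' pass, move right to (4,3)
Step 4: enter (4,3), '.' pass, move right to (4,4)
Step 5: enter (4,4), '.' pass, move right to (4,5)
Step 6: enter (4,5), '.' pass, move right to (4,6)
Step 7: enter (4,6), '.' pass, move right to (4,7)
Step 8: enter (4,7), '.' pass, move right to (4,8)
Step 9: enter (4,8), '.' pass, move right to (4,9)
Step 10: at (4,9) — EXIT via right edge, pos 4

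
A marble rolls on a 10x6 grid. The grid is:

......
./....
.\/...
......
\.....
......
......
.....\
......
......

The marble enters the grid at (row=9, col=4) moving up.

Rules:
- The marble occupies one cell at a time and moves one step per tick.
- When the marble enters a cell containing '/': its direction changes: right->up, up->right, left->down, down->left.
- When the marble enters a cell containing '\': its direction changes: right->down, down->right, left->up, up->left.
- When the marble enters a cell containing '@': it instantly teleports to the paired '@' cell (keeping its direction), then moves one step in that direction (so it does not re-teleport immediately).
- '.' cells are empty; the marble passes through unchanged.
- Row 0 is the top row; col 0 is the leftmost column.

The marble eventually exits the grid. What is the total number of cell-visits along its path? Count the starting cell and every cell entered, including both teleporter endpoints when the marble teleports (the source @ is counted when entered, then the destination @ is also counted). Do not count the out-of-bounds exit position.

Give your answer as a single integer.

Answer: 10

Derivation:
Step 1: enter (9,4), '.' pass, move up to (8,4)
Step 2: enter (8,4), '.' pass, move up to (7,4)
Step 3: enter (7,4), '.' pass, move up to (6,4)
Step 4: enter (6,4), '.' pass, move up to (5,4)
Step 5: enter (5,4), '.' pass, move up to (4,4)
Step 6: enter (4,4), '.' pass, move up to (3,4)
Step 7: enter (3,4), '.' pass, move up to (2,4)
Step 8: enter (2,4), '.' pass, move up to (1,4)
Step 9: enter (1,4), '.' pass, move up to (0,4)
Step 10: enter (0,4), '.' pass, move up to (-1,4)
Step 11: at (-1,4) — EXIT via top edge, pos 4
Path length (cell visits): 10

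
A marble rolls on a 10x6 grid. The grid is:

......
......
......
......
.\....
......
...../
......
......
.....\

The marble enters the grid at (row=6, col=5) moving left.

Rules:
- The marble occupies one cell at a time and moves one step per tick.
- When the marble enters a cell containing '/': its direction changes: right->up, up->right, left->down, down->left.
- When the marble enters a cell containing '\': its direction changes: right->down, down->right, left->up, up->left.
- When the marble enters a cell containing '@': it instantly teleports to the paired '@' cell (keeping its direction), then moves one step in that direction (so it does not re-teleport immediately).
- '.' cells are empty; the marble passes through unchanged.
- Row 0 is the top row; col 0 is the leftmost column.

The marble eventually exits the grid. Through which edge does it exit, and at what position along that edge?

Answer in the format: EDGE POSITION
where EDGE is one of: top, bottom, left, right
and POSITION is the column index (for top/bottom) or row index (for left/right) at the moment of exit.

Step 1: enter (6,5), '/' deflects left->down, move down to (7,5)
Step 2: enter (7,5), '.' pass, move down to (8,5)
Step 3: enter (8,5), '.' pass, move down to (9,5)
Step 4: enter (9,5), '\' deflects down->right, move right to (9,6)
Step 5: at (9,6) — EXIT via right edge, pos 9

Answer: right 9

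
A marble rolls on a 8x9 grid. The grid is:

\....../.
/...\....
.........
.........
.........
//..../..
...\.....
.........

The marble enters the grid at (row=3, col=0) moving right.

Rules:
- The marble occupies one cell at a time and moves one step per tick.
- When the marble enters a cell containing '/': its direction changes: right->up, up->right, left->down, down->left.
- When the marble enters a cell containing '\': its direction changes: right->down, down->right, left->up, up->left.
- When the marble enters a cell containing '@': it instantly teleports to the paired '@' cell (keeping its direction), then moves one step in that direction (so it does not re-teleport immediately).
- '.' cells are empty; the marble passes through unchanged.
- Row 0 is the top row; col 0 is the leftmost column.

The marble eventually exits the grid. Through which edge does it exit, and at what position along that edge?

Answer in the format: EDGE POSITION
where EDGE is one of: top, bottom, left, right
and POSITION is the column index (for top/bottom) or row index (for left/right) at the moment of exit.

Step 1: enter (3,0), '.' pass, move right to (3,1)
Step 2: enter (3,1), '.' pass, move right to (3,2)
Step 3: enter (3,2), '.' pass, move right to (3,3)
Step 4: enter (3,3), '.' pass, move right to (3,4)
Step 5: enter (3,4), '.' pass, move right to (3,5)
Step 6: enter (3,5), '.' pass, move right to (3,6)
Step 7: enter (3,6), '.' pass, move right to (3,7)
Step 8: enter (3,7), '.' pass, move right to (3,8)
Step 9: enter (3,8), '.' pass, move right to (3,9)
Step 10: at (3,9) — EXIT via right edge, pos 3

Answer: right 3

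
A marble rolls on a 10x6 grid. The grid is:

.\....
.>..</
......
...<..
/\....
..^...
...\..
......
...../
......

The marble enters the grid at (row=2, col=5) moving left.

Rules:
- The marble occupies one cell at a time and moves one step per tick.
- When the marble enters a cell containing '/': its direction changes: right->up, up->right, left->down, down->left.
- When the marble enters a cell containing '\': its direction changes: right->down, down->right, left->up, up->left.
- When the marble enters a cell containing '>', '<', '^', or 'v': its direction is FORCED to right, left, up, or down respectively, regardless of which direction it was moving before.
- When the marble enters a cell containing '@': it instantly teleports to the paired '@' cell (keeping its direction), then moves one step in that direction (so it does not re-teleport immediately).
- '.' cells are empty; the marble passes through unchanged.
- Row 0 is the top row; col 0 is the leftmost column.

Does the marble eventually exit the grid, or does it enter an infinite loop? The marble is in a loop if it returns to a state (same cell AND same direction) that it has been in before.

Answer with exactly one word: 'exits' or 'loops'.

Step 1: enter (2,5), '.' pass, move left to (2,4)
Step 2: enter (2,4), '.' pass, move left to (2,3)
Step 3: enter (2,3), '.' pass, move left to (2,2)
Step 4: enter (2,2), '.' pass, move left to (2,1)
Step 5: enter (2,1), '.' pass, move left to (2,0)
Step 6: enter (2,0), '.' pass, move left to (2,-1)
Step 7: at (2,-1) — EXIT via left edge, pos 2

Answer: exits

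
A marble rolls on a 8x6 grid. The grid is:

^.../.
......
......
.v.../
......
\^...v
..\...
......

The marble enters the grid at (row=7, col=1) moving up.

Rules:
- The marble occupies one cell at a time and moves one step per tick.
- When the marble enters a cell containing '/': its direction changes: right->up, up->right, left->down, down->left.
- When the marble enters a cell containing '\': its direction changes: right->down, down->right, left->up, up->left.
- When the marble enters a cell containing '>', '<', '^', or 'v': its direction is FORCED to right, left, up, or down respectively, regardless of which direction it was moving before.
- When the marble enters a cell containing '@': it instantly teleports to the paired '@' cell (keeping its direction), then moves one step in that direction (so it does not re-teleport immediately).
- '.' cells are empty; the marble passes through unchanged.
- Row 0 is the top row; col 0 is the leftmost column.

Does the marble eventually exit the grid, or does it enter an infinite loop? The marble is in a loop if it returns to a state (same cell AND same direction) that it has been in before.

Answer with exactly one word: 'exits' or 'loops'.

Answer: loops

Derivation:
Step 1: enter (7,1), '.' pass, move up to (6,1)
Step 2: enter (6,1), '.' pass, move up to (5,1)
Step 3: enter (5,1), '^' forces up->up, move up to (4,1)
Step 4: enter (4,1), '.' pass, move up to (3,1)
Step 5: enter (3,1), 'v' forces up->down, move down to (4,1)
Step 6: enter (4,1), '.' pass, move down to (5,1)
Step 7: enter (5,1), '^' forces down->up, move up to (4,1)
Step 8: at (4,1) dir=up — LOOP DETECTED (seen before)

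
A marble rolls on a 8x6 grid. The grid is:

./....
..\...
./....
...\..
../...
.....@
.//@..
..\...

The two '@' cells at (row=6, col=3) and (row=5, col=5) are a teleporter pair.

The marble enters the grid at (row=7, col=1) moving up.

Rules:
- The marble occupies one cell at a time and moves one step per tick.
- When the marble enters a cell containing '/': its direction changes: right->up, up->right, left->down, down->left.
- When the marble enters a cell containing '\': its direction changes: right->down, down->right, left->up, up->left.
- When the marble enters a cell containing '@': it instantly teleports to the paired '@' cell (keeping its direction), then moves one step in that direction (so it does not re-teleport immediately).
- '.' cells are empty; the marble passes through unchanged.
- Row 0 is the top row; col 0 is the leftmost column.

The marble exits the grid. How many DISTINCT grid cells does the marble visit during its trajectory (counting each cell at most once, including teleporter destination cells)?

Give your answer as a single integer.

Answer: 8

Derivation:
Step 1: enter (7,1), '.' pass, move up to (6,1)
Step 2: enter (6,1), '/' deflects up->right, move right to (6,2)
Step 3: enter (6,2), '/' deflects right->up, move up to (5,2)
Step 4: enter (5,2), '.' pass, move up to (4,2)
Step 5: enter (4,2), '/' deflects up->right, move right to (4,3)
Step 6: enter (4,3), '.' pass, move right to (4,4)
Step 7: enter (4,4), '.' pass, move right to (4,5)
Step 8: enter (4,5), '.' pass, move right to (4,6)
Step 9: at (4,6) — EXIT via right edge, pos 4
Distinct cells visited: 8 (path length 8)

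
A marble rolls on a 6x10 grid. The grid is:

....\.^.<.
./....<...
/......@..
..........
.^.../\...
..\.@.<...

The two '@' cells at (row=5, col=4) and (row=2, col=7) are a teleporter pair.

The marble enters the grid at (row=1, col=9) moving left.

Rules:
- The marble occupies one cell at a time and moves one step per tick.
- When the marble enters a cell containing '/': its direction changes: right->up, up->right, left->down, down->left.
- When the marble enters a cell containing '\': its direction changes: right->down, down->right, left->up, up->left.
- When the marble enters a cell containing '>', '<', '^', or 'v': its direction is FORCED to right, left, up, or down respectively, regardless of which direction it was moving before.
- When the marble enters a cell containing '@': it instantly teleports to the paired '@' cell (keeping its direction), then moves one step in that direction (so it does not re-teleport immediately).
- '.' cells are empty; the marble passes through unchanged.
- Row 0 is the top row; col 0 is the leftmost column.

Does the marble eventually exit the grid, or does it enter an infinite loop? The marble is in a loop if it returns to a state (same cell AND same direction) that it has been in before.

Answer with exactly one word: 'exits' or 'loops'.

Step 1: enter (1,9), '.' pass, move left to (1,8)
Step 2: enter (1,8), '.' pass, move left to (1,7)
Step 3: enter (1,7), '.' pass, move left to (1,6)
Step 4: enter (1,6), '<' forces left->left, move left to (1,5)
Step 5: enter (1,5), '.' pass, move left to (1,4)
Step 6: enter (1,4), '.' pass, move left to (1,3)
Step 7: enter (1,3), '.' pass, move left to (1,2)
Step 8: enter (1,2), '.' pass, move left to (1,1)
Step 9: enter (1,1), '/' deflects left->down, move down to (2,1)
Step 10: enter (2,1), '.' pass, move down to (3,1)
Step 11: enter (3,1), '.' pass, move down to (4,1)
Step 12: enter (4,1), '^' forces down->up, move up to (3,1)
Step 13: enter (3,1), '.' pass, move up to (2,1)
Step 14: enter (2,1), '.' pass, move up to (1,1)
Step 15: enter (1,1), '/' deflects up->right, move right to (1,2)
Step 16: enter (1,2), '.' pass, move right to (1,3)
Step 17: enter (1,3), '.' pass, move right to (1,4)
Step 18: enter (1,4), '.' pass, move right to (1,5)
Step 19: enter (1,5), '.' pass, move right to (1,6)
Step 20: enter (1,6), '<' forces right->left, move left to (1,5)
Step 21: at (1,5) dir=left — LOOP DETECTED (seen before)

Answer: loops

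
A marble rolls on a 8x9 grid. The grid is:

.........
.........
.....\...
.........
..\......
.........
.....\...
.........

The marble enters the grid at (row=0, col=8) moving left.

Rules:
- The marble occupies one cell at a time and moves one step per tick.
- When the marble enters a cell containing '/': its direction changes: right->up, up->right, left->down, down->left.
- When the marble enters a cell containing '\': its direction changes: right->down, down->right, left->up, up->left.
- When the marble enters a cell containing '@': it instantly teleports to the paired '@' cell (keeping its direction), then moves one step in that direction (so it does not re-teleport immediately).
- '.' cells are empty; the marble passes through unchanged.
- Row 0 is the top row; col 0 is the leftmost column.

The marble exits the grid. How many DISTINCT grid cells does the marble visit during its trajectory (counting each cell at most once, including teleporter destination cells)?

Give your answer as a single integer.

Step 1: enter (0,8), '.' pass, move left to (0,7)
Step 2: enter (0,7), '.' pass, move left to (0,6)
Step 3: enter (0,6), '.' pass, move left to (0,5)
Step 4: enter (0,5), '.' pass, move left to (0,4)
Step 5: enter (0,4), '.' pass, move left to (0,3)
Step 6: enter (0,3), '.' pass, move left to (0,2)
Step 7: enter (0,2), '.' pass, move left to (0,1)
Step 8: enter (0,1), '.' pass, move left to (0,0)
Step 9: enter (0,0), '.' pass, move left to (0,-1)
Step 10: at (0,-1) — EXIT via left edge, pos 0
Distinct cells visited: 9 (path length 9)

Answer: 9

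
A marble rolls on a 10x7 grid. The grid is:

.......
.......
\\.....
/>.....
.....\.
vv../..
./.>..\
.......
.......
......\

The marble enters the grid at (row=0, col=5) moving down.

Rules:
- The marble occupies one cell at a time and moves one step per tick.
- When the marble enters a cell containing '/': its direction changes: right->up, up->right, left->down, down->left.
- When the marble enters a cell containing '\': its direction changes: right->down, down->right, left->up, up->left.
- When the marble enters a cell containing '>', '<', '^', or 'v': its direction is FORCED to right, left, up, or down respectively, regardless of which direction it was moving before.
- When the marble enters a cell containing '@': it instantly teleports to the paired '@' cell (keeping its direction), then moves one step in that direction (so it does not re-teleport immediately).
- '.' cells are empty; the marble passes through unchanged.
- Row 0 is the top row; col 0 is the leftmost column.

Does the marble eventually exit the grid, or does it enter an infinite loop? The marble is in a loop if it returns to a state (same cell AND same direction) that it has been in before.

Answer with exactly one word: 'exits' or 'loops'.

Answer: exits

Derivation:
Step 1: enter (0,5), '.' pass, move down to (1,5)
Step 2: enter (1,5), '.' pass, move down to (2,5)
Step 3: enter (2,5), '.' pass, move down to (3,5)
Step 4: enter (3,5), '.' pass, move down to (4,5)
Step 5: enter (4,5), '\' deflects down->right, move right to (4,6)
Step 6: enter (4,6), '.' pass, move right to (4,7)
Step 7: at (4,7) — EXIT via right edge, pos 4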